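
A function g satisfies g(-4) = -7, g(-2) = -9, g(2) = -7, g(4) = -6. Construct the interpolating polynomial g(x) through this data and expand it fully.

Newton's divided differences:
g[-4,-2] = (-9 - (-7)) / (-2 - (-4)) = -1
g[-2,2] = (-7 - (-9)) / (2 - (-2)) = 1/2
g[2,4] = (-6 - (-7)) / (4 - 2) = 1/2
g[-4,-2,2] = (1/2 - (-1)) / (2 - (-4)) = 1/4
g[-2,2,4] = (1/2 - 1/2) / (4 - (-2)) = 0
g[-4,-2,2,4] = (0 - 1/4) / (4 - (-4)) = -1/32
g(x) = -7 + (-1)·(x + 4) + (1/4)·(x + 4)(x + 2) + (-1/32)·(x + 4)(x + 2)(x - 2)
Expanding: g(x) = -(1/32)x^3 + (1/8)x^2 + (5/8)x - 17/2

g(x) = -(1/32)x^3 + (1/8)x^2 + (5/8)x - 17/2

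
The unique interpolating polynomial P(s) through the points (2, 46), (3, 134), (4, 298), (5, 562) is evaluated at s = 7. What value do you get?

1486

L_0(7) = (4)·(3)·(2)/[(-1)·(-2)·(-3)] = -4
L_1(7) = (5)·(3)·(2)/[(1)·(-1)·(-2)] = 15
L_2(7) = (5)·(4)·(2)/[(2)·(1)·(-1)] = -20
L_3(7) = (5)·(4)·(3)/[(3)·(2)·(1)] = 10
Sum: 46·(-4) + 134·(15) + 298·(-20) + 562·(10) = 1486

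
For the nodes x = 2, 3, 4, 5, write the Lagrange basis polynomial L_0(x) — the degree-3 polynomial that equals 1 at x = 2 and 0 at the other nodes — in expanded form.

L_0(x) = -(1/6)x^3 + 2x^2 - (47/6)x + 10

L_0(x) = (x - 3)(x - 4)(x - 5) / [(-1)·(-2)·(-3)]
       = (x^3 - 12x^2 + 47x - 60) / (-6)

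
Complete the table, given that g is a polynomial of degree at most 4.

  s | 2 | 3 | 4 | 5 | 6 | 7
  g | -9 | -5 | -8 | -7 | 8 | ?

The 5 known values determine g uniquely (degree ≤ 4).
L_0(7) = (4)·(3)·(2)·(1)/[(-1)·(-2)·(-3)·(-4)] = 1
L_1(7) = (5)·(3)·(2)·(1)/[(1)·(-1)·(-2)·(-3)] = -5
L_2(7) = (5)·(4)·(2)·(1)/[(2)·(1)·(-1)·(-2)] = 10
L_3(7) = (5)·(4)·(3)·(1)/[(3)·(2)·(1)·(-1)] = -10
L_4(7) = (5)·(4)·(3)·(2)/[(4)·(3)·(2)·(1)] = 5
Sum: (-9)·(1) + (-5)·(-5) + (-8)·(10) + (-7)·(-10) + 8·(5) = 46

46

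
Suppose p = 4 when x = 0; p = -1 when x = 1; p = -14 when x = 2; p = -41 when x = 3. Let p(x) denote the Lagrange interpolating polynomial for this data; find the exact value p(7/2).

Evaluate each Lagrange basis at x = 7/2:
L_0(7/2) = (5/2)·(3/2)·(1/2)/[(-1)·(-2)·(-3)] = -5/16
L_1(7/2) = (7/2)·(3/2)·(1/2)/[(1)·(-1)·(-2)] = 21/16
L_2(7/2) = (7/2)·(5/2)·(1/2)/[(2)·(1)·(-1)] = -35/16
L_3(7/2) = (7/2)·(5/2)·(3/2)/[(3)·(2)·(1)] = 35/16
Sum: 4·(-5/16) + (-1)·(21/16) + (-14)·(-35/16) + (-41)·(35/16) = -493/8

-493/8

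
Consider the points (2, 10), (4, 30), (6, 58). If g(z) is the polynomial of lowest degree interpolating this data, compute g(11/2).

Evaluate each Lagrange basis at z = 11/2:
L_0(11/2) = (3/2)·(-1/2)/[(-2)·(-4)] = -3/32
L_1(11/2) = (7/2)·(-1/2)/[(2)·(-2)] = 7/16
L_2(11/2) = (7/2)·(3/2)/[(4)·(2)] = 21/32
Sum: 10·(-3/32) + 30·(7/16) + 58·(21/32) = 201/4

201/4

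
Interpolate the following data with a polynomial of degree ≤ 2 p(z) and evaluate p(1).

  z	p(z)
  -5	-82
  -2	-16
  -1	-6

Using Newton's divided-difference form:
p[-5,-2] = (-16 - (-82)) / (-2 - (-5)) = 22
p[-2,-1] = (-6 - (-16)) / (-1 - (-2)) = 10
p[-5,-2,-1] = (10 - 22) / (-1 - (-5)) = -3
p(1) = -82 + 22·(6) + (-3)·(6)·(3) = -4

-4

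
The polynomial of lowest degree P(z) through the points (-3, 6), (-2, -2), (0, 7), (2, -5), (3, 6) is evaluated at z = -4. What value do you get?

172/3

L_0(-4) = (-2)·(-4)·(-6)·(-7)/[(-1)·(-3)·(-5)·(-6)] = 56/15
L_1(-4) = (-1)·(-4)·(-6)·(-7)/[(1)·(-2)·(-4)·(-5)] = -21/5
L_2(-4) = (-1)·(-2)·(-6)·(-7)/[(3)·(2)·(-2)·(-3)] = 7/3
L_3(-4) = (-1)·(-2)·(-4)·(-7)/[(5)·(4)·(2)·(-1)] = -7/5
L_4(-4) = (-1)·(-2)·(-4)·(-6)/[(6)·(5)·(3)·(1)] = 8/15
Sum: 6·(56/15) + (-2)·(-21/5) + 7·(7/3) + (-5)·(-7/5) + 6·(8/15) = 172/3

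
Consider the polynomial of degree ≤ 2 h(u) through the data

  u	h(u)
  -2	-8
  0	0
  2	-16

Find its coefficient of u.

-2

L_0(u) = u(u - 2) / [8] = (1/8)u^2 - (1/4)u
L_1(u) = (u + 2)(u - 2) / [-4] = -(1/4)u^2 + 1
L_2(u) = (u + 2)u / [8] = (1/8)u^2 + (1/4)u
h(u) = (-8)·L_0 + 0·L_1 + (-16)·L_2
Only the coefficient of u is needed; take it from each L_i and combine:
(-8)·(-1/4) + 0·(0) + (-16)·(1/4) = -2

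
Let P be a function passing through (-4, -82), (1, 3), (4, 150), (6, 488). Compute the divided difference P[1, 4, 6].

P[1,4] = (150 - 3) / (4 - 1) = 49
P[4,6] = (488 - 150) / (6 - 4) = 169
P[1,4,6] = (169 - 49) / (6 - 1) = 24

24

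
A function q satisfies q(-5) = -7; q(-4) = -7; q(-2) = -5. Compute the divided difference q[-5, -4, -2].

1/3

q[-5,-4] = (-7 - (-7)) / (-4 - (-5)) = 0
q[-4,-2] = (-5 - (-7)) / (-2 - (-4)) = 1
q[-5,-4,-2] = (1 - 0) / (-2 - (-5)) = 1/3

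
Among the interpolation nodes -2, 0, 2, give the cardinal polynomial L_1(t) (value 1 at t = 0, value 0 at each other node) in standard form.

L_1(t) = -(1/4)t^2 + 1

L_1(t) = (t + 2)(t - 2) / [(2)·(-2)]
       = (t^2 - 4) / (-4)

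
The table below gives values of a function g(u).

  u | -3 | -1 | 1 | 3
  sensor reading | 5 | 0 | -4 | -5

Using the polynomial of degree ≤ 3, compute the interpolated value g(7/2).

-291/64

L_0(7/2) = (9/2)·(5/2)·(1/2)/[(-2)·(-4)·(-6)] = -15/128
L_1(7/2) = (13/2)·(5/2)·(1/2)/[(2)·(-2)·(-4)] = 65/128
L_2(7/2) = (13/2)·(9/2)·(1/2)/[(4)·(2)·(-2)] = -117/128
L_3(7/2) = (13/2)·(9/2)·(5/2)/[(6)·(4)·(2)] = 195/128
Sum: 5·(-15/128) + 0 + (-4)·(-117/128) + (-5)·(195/128) = -291/64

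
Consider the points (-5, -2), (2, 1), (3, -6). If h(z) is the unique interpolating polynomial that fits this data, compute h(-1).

Evaluate each Lagrange basis at z = -1:
L_0(-1) = (-3)·(-4)/[(-7)·(-8)] = 3/14
L_1(-1) = (4)·(-4)/[(7)·(-1)] = 16/7
L_2(-1) = (4)·(-3)/[(8)·(1)] = -3/2
Sum: (-2)·(3/14) + 1·(16/7) + (-6)·(-3/2) = 76/7

76/7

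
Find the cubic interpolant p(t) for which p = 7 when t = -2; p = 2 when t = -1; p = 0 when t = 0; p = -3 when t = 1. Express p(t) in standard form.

p(t) = -(2/3)t^3 - (1/2)t^2 - (11/6)t

Build the Lagrange basis polynomials:
L_0(t) = (t + 1)t(t - 1) / [-6] = -(1/6)t^3 + (1/6)t
L_1(t) = (t + 2)t(t - 1) / [2] = (1/2)t^3 + (1/2)t^2 - t
L_2(t) = (t + 2)(t + 1)(t - 1) / [-2] = -(1/2)t^3 - t^2 + (1/2)t + 1
L_3(t) = (t + 2)(t + 1)t / [6] = (1/6)t^3 + (1/2)t^2 + (1/3)t
p(t) = 7·L_0 + 2·L_1 + 0·L_2 + (-3)·L_3
  7·L_0(t) = -(7/6)t^3 + (7/6)t
  2·L_1(t) = t^3 + t^2 - 2t
  0·L_2(t) = 0
  (-3)·L_3(t) = -(1/2)t^3 - (3/2)t^2 - t
Adding term by term: -(2/3)t^3 - (1/2)t^2 - (11/6)t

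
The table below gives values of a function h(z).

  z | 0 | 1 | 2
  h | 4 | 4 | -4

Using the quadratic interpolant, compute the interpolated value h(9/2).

L_0(9/2) = (7/2)·(5/2)/[(-1)·(-2)] = 35/8
L_1(9/2) = (9/2)·(5/2)/[(1)·(-1)] = -45/4
L_2(9/2) = (9/2)·(7/2)/[(2)·(1)] = 63/8
Sum: 4·(35/8) + 4·(-45/4) + (-4)·(63/8) = -59

-59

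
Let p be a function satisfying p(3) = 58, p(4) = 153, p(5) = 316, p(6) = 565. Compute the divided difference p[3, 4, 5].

34

p[3,4] = (153 - 58) / (4 - 3) = 95
p[4,5] = (316 - 153) / (5 - 4) = 163
p[3,4,5] = (163 - 95) / (5 - 3) = 34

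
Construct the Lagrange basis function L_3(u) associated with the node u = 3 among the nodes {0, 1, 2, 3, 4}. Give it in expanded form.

L_3(u) = u(u - 1)(u - 2)(u - 4) / [(3)·(2)·(1)·(-1)]
       = (u^4 - 7u^3 + 14u^2 - 8u) / (-6)

L_3(u) = -(1/6)u^4 + (7/6)u^3 - (7/3)u^2 + (4/3)u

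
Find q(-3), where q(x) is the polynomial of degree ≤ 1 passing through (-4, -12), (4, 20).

-8

Evaluate each Lagrange basis at x = -3:
L_0(-3) = (-7)/[(-8)] = 7/8
L_1(-3) = (1)/[(8)] = 1/8
Sum: (-12)·(7/8) + 20·(1/8) = -8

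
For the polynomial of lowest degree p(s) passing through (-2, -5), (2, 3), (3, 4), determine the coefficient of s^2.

-1/5

The leading coefficient equals the top divided difference p[-2,2,3].
p[-2,2] = (3 - (-5)) / (2 - (-2)) = 2
p[2,3] = (4 - 3) / (3 - 2) = 1
p[-2,2,3] = (1 - 2) / (3 - (-2)) = -1/5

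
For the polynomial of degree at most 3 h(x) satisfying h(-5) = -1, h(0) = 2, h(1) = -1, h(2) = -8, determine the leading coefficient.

-1/5

The leading coefficient equals the top divided difference h[-5,0,1,2].
h[-5,0] = (2 - (-1)) / (0 - (-5)) = 3/5
h[0,1] = (-1 - 2) / (1 - 0) = -3
h[1,2] = (-8 - (-1)) / (2 - 1) = -7
h[-5,0,1] = (-3 - 3/5) / (1 - (-5)) = -3/5
h[0,1,2] = (-7 - (-3)) / (2 - 0) = -2
h[-5,0,1,2] = (-2 - (-3/5)) / (2 - (-5)) = -1/5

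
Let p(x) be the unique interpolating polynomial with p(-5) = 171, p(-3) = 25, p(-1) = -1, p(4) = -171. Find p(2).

Evaluate each Lagrange basis at x = 2:
L_0(2) = (5)·(3)·(-2)/[(-2)·(-4)·(-9)] = 5/12
L_1(2) = (7)·(3)·(-2)/[(2)·(-2)·(-7)] = -3/2
L_2(2) = (7)·(5)·(-2)/[(4)·(2)·(-5)] = 7/4
L_3(2) = (7)·(5)·(3)/[(9)·(7)·(5)] = 1/3
Sum: 171·(5/12) + 25·(-3/2) + (-1)·(7/4) + (-171)·(1/3) = -25

-25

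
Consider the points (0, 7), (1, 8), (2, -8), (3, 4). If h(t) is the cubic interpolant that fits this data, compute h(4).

L_0(4) = (3)·(2)·(1)/[(-1)·(-2)·(-3)] = -1
L_1(4) = (4)·(2)·(1)/[(1)·(-1)·(-2)] = 4
L_2(4) = (4)·(3)·(1)/[(2)·(1)·(-1)] = -6
L_3(4) = (4)·(3)·(2)/[(3)·(2)·(1)] = 4
Sum: 7·(-1) + 8·(4) + (-8)·(-6) + 4·(4) = 89

89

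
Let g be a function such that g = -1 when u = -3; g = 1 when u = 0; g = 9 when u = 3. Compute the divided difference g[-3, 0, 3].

1/3

g[-3,0] = (1 - (-1)) / (0 - (-3)) = 2/3
g[0,3] = (9 - 1) / (3 - 0) = 8/3
g[-3,0,3] = (8/3 - 2/3) / (3 - (-3)) = 1/3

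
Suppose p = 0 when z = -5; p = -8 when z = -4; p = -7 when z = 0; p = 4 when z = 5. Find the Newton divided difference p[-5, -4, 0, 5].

-43/300

p[-5,-4] = (-8 - 0) / (-4 - (-5)) = -8
p[-4,0] = (-7 - (-8)) / (0 - (-4)) = 1/4
p[0,5] = (4 - (-7)) / (5 - 0) = 11/5
p[-5,-4,0] = (1/4 - (-8)) / (0 - (-5)) = 33/20
p[-4,0,5] = (11/5 - 1/4) / (5 - (-4)) = 13/60
p[-5,-4,0,5] = (13/60 - 33/20) / (5 - (-5)) = -43/300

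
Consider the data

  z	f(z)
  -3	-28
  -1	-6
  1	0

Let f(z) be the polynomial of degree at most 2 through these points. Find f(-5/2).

-21

L_0(-5/2) = (-3/2)·(-7/2)/[(-2)·(-4)] = 21/32
L_1(-5/2) = (1/2)·(-7/2)/[(2)·(-2)] = 7/16
L_2(-5/2) = (1/2)·(-3/2)/[(4)·(2)] = -3/32
Sum: (-28)·(21/32) + (-6)·(7/16) + 0 = -21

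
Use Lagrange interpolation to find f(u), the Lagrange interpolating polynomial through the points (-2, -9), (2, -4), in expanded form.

f(u) = (5/4)u - 13/2

Build the Lagrange basis polynomials:
L_0(u) = (u - 2) / [-4] = -(1/4)u + 1/2
L_1(u) = (u + 2) / [4] = (1/4)u + 1/2
f(u) = (-9)·L_0 + (-4)·L_1
  (-9)·L_0(u) = (9/4)u - 9/2
  (-4)·L_1(u) = -u - 2
Adding term by term: (5/4)u - 13/2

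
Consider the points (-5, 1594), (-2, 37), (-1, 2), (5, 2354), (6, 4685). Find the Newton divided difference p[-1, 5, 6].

p[-1,5] = (2354 - 2) / (5 - (-1)) = 392
p[5,6] = (4685 - 2354) / (6 - 5) = 2331
p[-1,5,6] = (2331 - 392) / (6 - (-1)) = 277

277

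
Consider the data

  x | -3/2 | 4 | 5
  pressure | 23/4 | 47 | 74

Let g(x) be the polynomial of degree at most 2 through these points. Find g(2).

11

Evaluate each Lagrange basis at x = 2:
L_0(2) = (-2)·(-3)/[(-11/2)·(-13/2)] = 24/143
L_1(2) = (7/2)·(-3)/[(11/2)·(-1)] = 21/11
L_2(2) = (7/2)·(-2)/[(13/2)·(1)] = -14/13
Sum: 23/4·(24/143) + 47·(21/11) + 74·(-14/13) = 11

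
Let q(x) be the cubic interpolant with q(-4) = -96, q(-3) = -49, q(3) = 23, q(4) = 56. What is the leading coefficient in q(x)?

1

L_0(x) = (x + 3)(x - 3)(x - 4) / [-56] = -(1/56)x^3 + (1/14)x^2 + (9/56)x - 9/14
L_1(x) = (x + 4)(x - 3)(x - 4) / [42] = (1/42)x^3 - (1/14)x^2 - (8/21)x + 8/7
L_2(x) = (x + 4)(x + 3)(x - 4) / [-42] = -(1/42)x^3 - (1/14)x^2 + (8/21)x + 8/7
L_3(x) = (x + 4)(x + 3)(x - 3) / [56] = (1/56)x^3 + (1/14)x^2 - (9/56)x - 9/14
q(x) = (-96)·L_0 + (-49)·L_1 + 23·L_2 + 56·L_3
Only the coefficient of x^3 is needed; take it from each L_i and combine:
(-96)·(-1/56) + (-49)·(1/42) + 23·(-1/42) + 56·(1/56) = 1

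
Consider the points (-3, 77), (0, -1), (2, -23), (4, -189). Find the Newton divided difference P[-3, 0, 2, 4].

P[-3,0] = (-1 - 77) / (0 - (-3)) = -26
P[0,2] = (-23 - (-1)) / (2 - 0) = -11
P[2,4] = (-189 - (-23)) / (4 - 2) = -83
P[-3,0,2] = (-11 - (-26)) / (2 - (-3)) = 3
P[0,2,4] = (-83 - (-11)) / (4 - 0) = -18
P[-3,0,2,4] = (-18 - 3) / (4 - (-3)) = -3

-3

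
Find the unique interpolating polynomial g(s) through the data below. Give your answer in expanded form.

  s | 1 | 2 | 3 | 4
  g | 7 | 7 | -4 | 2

L_0(s) = (s - 2)(s - 3)(s - 4) / [-6] = -(1/6)s^3 + (3/2)s^2 - (13/3)s + 4
L_1(s) = (s - 1)(s - 3)(s - 4) / [2] = (1/2)s^3 - 4s^2 + (19/2)s - 6
L_2(s) = (s - 1)(s - 2)(s - 4) / [-2] = -(1/2)s^3 + (7/2)s^2 - 7s + 4
L_3(s) = (s - 1)(s - 2)(s - 3) / [6] = (1/6)s^3 - s^2 + (11/6)s - 1
g(s) = 7·L_0 + 7·L_1 + (-4)·L_2 + 2·L_3
  7·L_0(s) = -(7/6)s^3 + (21/2)s^2 - (91/3)s + 28
  7·L_1(s) = (7/2)s^3 - 28s^2 + (133/2)s - 42
  (-4)·L_2(s) = 2s^3 - 14s^2 + 28s - 16
  2·L_3(s) = (1/3)s^3 - 2s^2 + (11/3)s - 2
Adding term by term: (14/3)s^3 - (67/2)s^2 + (407/6)s - 32

g(s) = (14/3)s^3 - (67/2)s^2 + (407/6)s - 32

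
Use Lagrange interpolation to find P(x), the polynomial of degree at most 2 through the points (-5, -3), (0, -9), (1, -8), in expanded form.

P(x) = (11/30)x^2 + (19/30)x - 9

Build the Lagrange basis polynomials:
L_0(x) = x(x - 1) / [30] = (1/30)x^2 - (1/30)x
L_1(x) = (x + 5)(x - 1) / [-5] = -(1/5)x^2 - (4/5)x + 1
L_2(x) = (x + 5)x / [6] = (1/6)x^2 + (5/6)x
P(x) = (-3)·L_0 + (-9)·L_1 + (-8)·L_2
  (-3)·L_0(x) = -(1/10)x^2 + (1/10)x
  (-9)·L_1(x) = (9/5)x^2 + (36/5)x - 9
  (-8)·L_2(x) = -(4/3)x^2 - (20/3)x
Adding term by term: (11/30)x^2 + (19/30)x - 9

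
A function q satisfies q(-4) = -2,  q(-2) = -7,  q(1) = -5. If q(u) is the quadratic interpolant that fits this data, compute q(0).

Evaluate each Lagrange basis at u = 0:
L_0(0) = (2)·(-1)/[(-2)·(-5)] = -1/5
L_1(0) = (4)·(-1)/[(2)·(-3)] = 2/3
L_2(0) = (4)·(2)/[(5)·(3)] = 8/15
Sum: (-2)·(-1/5) + (-7)·(2/3) + (-5)·(8/15) = -104/15

-104/15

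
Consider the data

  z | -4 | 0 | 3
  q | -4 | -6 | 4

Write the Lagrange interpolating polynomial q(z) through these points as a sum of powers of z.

Build the Lagrange basis polynomials:
L_0(z) = z(z - 3) / [28] = (1/28)z^2 - (3/28)z
L_1(z) = (z + 4)(z - 3) / [-12] = -(1/12)z^2 - (1/12)z + 1
L_2(z) = (z + 4)z / [21] = (1/21)z^2 + (4/21)z
q(z) = (-4)·L_0 + (-6)·L_1 + 4·L_2
  (-4)·L_0(z) = -(1/7)z^2 + (3/7)z
  (-6)·L_1(z) = (1/2)z^2 + (1/2)z - 6
  4·L_2(z) = (4/21)z^2 + (16/21)z
Adding term by term: (23/42)z^2 + (71/42)z - 6

q(z) = (23/42)z^2 + (71/42)z - 6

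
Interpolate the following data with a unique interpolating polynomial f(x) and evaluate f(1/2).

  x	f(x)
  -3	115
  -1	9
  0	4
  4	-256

3

Evaluate each Lagrange basis at x = 1/2:
L_0(1/2) = (3/2)·(1/2)·(-7/2)/[(-2)·(-3)·(-7)] = 1/16
L_1(1/2) = (7/2)·(1/2)·(-7/2)/[(2)·(-1)·(-5)] = -49/80
L_2(1/2) = (7/2)·(3/2)·(-7/2)/[(3)·(1)·(-4)] = 49/32
L_3(1/2) = (7/2)·(3/2)·(1/2)/[(7)·(5)·(4)] = 3/160
Sum: 115·(1/16) + 9·(-49/80) + 4·(49/32) + (-256)·(3/160) = 3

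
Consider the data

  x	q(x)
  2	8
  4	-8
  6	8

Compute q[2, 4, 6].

q[2,4] = (-8 - 8) / (4 - 2) = -8
q[4,6] = (8 - (-8)) / (6 - 4) = 8
q[2,4,6] = (8 - (-8)) / (6 - 2) = 4

4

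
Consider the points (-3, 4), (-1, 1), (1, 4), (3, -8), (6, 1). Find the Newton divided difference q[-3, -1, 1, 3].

-7/16

q[-3,-1] = (1 - 4) / (-1 - (-3)) = -3/2
q[-1,1] = (4 - 1) / (1 - (-1)) = 3/2
q[1,3] = (-8 - 4) / (3 - 1) = -6
q[-3,-1,1] = (3/2 - (-3/2)) / (1 - (-3)) = 3/4
q[-1,1,3] = (-6 - 3/2) / (3 - (-1)) = -15/8
q[-3,-1,1,3] = (-15/8 - 3/4) / (3 - (-3)) = -7/16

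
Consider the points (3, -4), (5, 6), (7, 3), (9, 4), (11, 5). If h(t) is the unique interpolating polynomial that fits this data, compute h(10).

713/128

Evaluate each Lagrange basis at t = 10:
L_0(10) = (5)·(3)·(1)·(-1)/[(-2)·(-4)·(-6)·(-8)] = -5/128
L_1(10) = (7)·(3)·(1)·(-1)/[(2)·(-2)·(-4)·(-6)] = 7/32
L_2(10) = (7)·(5)·(1)·(-1)/[(4)·(2)·(-2)·(-4)] = -35/64
L_3(10) = (7)·(5)·(3)·(-1)/[(6)·(4)·(2)·(-2)] = 35/32
L_4(10) = (7)·(5)·(3)·(1)/[(8)·(6)·(4)·(2)] = 35/128
Sum: (-4)·(-5/128) + 6·(7/32) + 3·(-35/64) + 4·(35/32) + 5·(35/128) = 713/128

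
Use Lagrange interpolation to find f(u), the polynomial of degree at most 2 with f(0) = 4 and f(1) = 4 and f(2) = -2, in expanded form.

Build the Lagrange basis polynomials:
L_0(u) = (u - 1)(u - 2) / [2] = (1/2)u^2 - (3/2)u + 1
L_1(u) = u(u - 2) / [-1] = -u^2 + 2u
L_2(u) = u(u - 1) / [2] = (1/2)u^2 - (1/2)u
f(u) = 4·L_0 + 4·L_1 + (-2)·L_2
  4·L_0(u) = 2u^2 - 6u + 4
  4·L_1(u) = -4u^2 + 8u
  (-2)·L_2(u) = -u^2 + u
Adding term by term: -3u^2 + 3u + 4

f(u) = -3u^2 + 3u + 4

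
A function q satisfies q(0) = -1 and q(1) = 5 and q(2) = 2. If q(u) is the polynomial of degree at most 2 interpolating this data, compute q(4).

-31

Evaluate each Lagrange basis at u = 4:
L_0(4) = (3)·(2)/[(-1)·(-2)] = 3
L_1(4) = (4)·(2)/[(1)·(-1)] = -8
L_2(4) = (4)·(3)/[(2)·(1)] = 6
Sum: (-1)·(3) + 5·(-8) + 2·(6) = -31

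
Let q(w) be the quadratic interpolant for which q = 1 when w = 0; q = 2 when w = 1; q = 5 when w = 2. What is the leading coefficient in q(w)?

L_0(w) = (w - 1)(w - 2) / [2] = (1/2)w^2 - (3/2)w + 1
L_1(w) = w(w - 2) / [-1] = -w^2 + 2w
L_2(w) = w(w - 1) / [2] = (1/2)w^2 - (1/2)w
q(w) = 1·L_0 + 2·L_1 + 5·L_2
Only the coefficient of w^2 is needed; take it from each L_i and combine:
1·(1/2) + 2·(-1) + 5·(1/2) = 1

1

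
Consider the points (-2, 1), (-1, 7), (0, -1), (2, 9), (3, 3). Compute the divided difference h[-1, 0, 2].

h[-1,0] = (-1 - 7) / (0 - (-1)) = -8
h[0,2] = (9 - (-1)) / (2 - 0) = 5
h[-1,0,2] = (5 - (-8)) / (2 - (-1)) = 13/3

13/3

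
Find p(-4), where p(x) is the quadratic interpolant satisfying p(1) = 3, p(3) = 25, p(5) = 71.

Using Newton's divided-difference form:
p[1,3] = (25 - 3) / (3 - 1) = 11
p[3,5] = (71 - 25) / (5 - 3) = 23
p[1,3,5] = (23 - 11) / (5 - 1) = 3
p(-4) = 3 + 11·(-5) + 3·(-5)·(-7) = 53

53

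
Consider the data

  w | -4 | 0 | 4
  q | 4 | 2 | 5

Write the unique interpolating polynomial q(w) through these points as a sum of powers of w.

q(w) = (5/32)w^2 + (1/8)w + 2

Build the Lagrange basis polynomials:
L_0(w) = w(w - 4) / [32] = (1/32)w^2 - (1/8)w
L_1(w) = (w + 4)(w - 4) / [-16] = -(1/16)w^2 + 1
L_2(w) = (w + 4)w / [32] = (1/32)w^2 + (1/8)w
q(w) = 4·L_0 + 2·L_1 + 5·L_2
  4·L_0(w) = (1/8)w^2 - (1/2)w
  2·L_1(w) = -(1/8)w^2 + 2
  5·L_2(w) = (5/32)w^2 + (5/8)w
Adding term by term: (5/32)w^2 + (1/8)w + 2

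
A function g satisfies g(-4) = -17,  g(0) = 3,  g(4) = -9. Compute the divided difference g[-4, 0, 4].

-1

g[-4,0] = (3 - (-17)) / (0 - (-4)) = 5
g[0,4] = (-9 - 3) / (4 - 0) = -3
g[-4,0,4] = (-3 - 5) / (4 - (-4)) = -1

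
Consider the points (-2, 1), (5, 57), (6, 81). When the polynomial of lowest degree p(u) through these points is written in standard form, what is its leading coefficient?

2

Build the Lagrange basis polynomials:
L_0(u) = (u - 5)(u - 6) / [56] = (1/56)u^2 - (11/56)u + 15/28
L_1(u) = (u + 2)(u - 6) / [-7] = -(1/7)u^2 + (4/7)u + 12/7
L_2(u) = (u + 2)(u - 5) / [8] = (1/8)u^2 - (3/8)u - 5/4
p(u) = 1·L_0 + 57·L_1 + 81·L_2
Only the coefficient of u^2 is needed; take it from each L_i and combine:
1·(1/56) + 57·(-1/7) + 81·(1/8) = 2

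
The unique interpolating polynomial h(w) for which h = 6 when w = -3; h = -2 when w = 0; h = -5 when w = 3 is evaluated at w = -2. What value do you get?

25/9

Evaluate each Lagrange basis at w = -2:
L_0(-2) = (-2)·(-5)/[(-3)·(-6)] = 5/9
L_1(-2) = (1)·(-5)/[(3)·(-3)] = 5/9
L_2(-2) = (1)·(-2)/[(6)·(3)] = -1/9
Sum: 6·(5/9) + (-2)·(5/9) + (-5)·(-1/9) = 25/9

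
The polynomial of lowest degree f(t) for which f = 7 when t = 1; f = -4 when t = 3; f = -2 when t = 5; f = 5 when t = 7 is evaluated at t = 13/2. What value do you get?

103/32

Evaluate each Lagrange basis at t = 13/2:
L_0(13/2) = (7/2)·(3/2)·(-1/2)/[(-2)·(-4)·(-6)] = 7/128
L_1(13/2) = (11/2)·(3/2)·(-1/2)/[(2)·(-2)·(-4)] = -33/128
L_2(13/2) = (11/2)·(7/2)·(-1/2)/[(4)·(2)·(-2)] = 77/128
L_3(13/2) = (11/2)·(7/2)·(3/2)/[(6)·(4)·(2)] = 77/128
Sum: 7·(7/128) + (-4)·(-33/128) + (-2)·(77/128) + 5·(77/128) = 103/32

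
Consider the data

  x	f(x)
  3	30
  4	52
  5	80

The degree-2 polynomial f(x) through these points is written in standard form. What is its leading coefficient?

3

The leading coefficient equals the top divided difference f[3,4,5].
f[3,4] = (52 - 30) / (4 - 3) = 22
f[4,5] = (80 - 52) / (5 - 4) = 28
f[3,4,5] = (28 - 22) / (5 - 3) = 3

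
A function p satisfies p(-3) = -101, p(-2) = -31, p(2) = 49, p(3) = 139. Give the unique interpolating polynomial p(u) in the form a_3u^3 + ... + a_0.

p(u) = 4u^3 + 2u^2 + 4u + 1

Build the Lagrange basis polynomials:
L_0(u) = (u + 2)(u - 2)(u - 3) / [-30] = -(1/30)u^3 + (1/10)u^2 + (2/15)u - 2/5
L_1(u) = (u + 3)(u - 2)(u - 3) / [20] = (1/20)u^3 - (1/10)u^2 - (9/20)u + 9/10
L_2(u) = (u + 3)(u + 2)(u - 3) / [-20] = -(1/20)u^3 - (1/10)u^2 + (9/20)u + 9/10
L_3(u) = (u + 3)(u + 2)(u - 2) / [30] = (1/30)u^3 + (1/10)u^2 - (2/15)u - 2/5
p(u) = (-101)·L_0 + (-31)·L_1 + 49·L_2 + 139·L_3
  (-101)·L_0(u) = (101/30)u^3 - (101/10)u^2 - (202/15)u + 202/5
  (-31)·L_1(u) = -(31/20)u^3 + (31/10)u^2 + (279/20)u - 279/10
  49·L_2(u) = -(49/20)u^3 - (49/10)u^2 + (441/20)u + 441/10
  139·L_3(u) = (139/30)u^3 + (139/10)u^2 - (278/15)u - 278/5
Adding term by term: 4u^3 + 2u^2 + 4u + 1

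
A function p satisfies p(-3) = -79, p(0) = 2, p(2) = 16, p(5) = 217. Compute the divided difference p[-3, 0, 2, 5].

2

p[-3,0] = (2 - (-79)) / (0 - (-3)) = 27
p[0,2] = (16 - 2) / (2 - 0) = 7
p[2,5] = (217 - 16) / (5 - 2) = 67
p[-3,0,2] = (7 - 27) / (2 - (-3)) = -4
p[0,2,5] = (67 - 7) / (5 - 0) = 12
p[-3,0,2,5] = (12 - (-4)) / (5 - (-3)) = 2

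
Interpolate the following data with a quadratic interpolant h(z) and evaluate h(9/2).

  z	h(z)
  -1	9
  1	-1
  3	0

L_0(9/2) = (7/2)·(3/2)/[(-2)·(-4)] = 21/32
L_1(9/2) = (11/2)·(3/2)/[(2)·(-2)] = -33/16
L_2(9/2) = (11/2)·(7/2)/[(4)·(2)] = 77/32
Sum: 9·(21/32) + (-1)·(-33/16) + 0 = 255/32

255/32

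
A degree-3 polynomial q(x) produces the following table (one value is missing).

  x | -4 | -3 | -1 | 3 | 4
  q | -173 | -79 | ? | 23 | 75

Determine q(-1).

The 4 known values determine q uniquely (degree ≤ 3).
L_0(-1) = (2)·(-4)·(-5)/[(-1)·(-7)·(-8)] = -5/7
L_1(-1) = (3)·(-4)·(-5)/[(1)·(-6)·(-7)] = 10/7
L_2(-1) = (3)·(2)·(-5)/[(7)·(6)·(-1)] = 5/7
L_3(-1) = (3)·(2)·(-4)/[(8)·(7)·(1)] = -3/7
Sum: (-173)·(-5/7) + (-79)·(10/7) + 23·(5/7) + 75·(-3/7) = -5

-5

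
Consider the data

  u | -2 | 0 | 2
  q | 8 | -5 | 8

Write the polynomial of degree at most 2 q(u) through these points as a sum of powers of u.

L_0(u) = u(u - 2) / [8] = (1/8)u^2 - (1/4)u
L_1(u) = (u + 2)(u - 2) / [-4] = -(1/4)u^2 + 1
L_2(u) = (u + 2)u / [8] = (1/8)u^2 + (1/4)u
q(u) = 8·L_0 + (-5)·L_1 + 8·L_2
  8·L_0(u) = u^2 - 2u
  (-5)·L_1(u) = (5/4)u^2 - 5
  8·L_2(u) = u^2 + 2u
Adding term by term: (13/4)u^2 - 5

q(u) = (13/4)u^2 - 5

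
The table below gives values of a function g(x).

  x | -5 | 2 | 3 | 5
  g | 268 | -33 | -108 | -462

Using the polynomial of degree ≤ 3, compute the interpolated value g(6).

-777

Using Newton's divided-difference form:
g[-5,2] = (-33 - 268) / (2 - (-5)) = -43
g[2,3] = (-108 - (-33)) / (3 - 2) = -75
g[3,5] = (-462 - (-108)) / (5 - 3) = -177
g[-5,2,3] = (-75 - (-43)) / (3 - (-5)) = -4
g[2,3,5] = (-177 - (-75)) / (5 - 2) = -34
g[-5,2,3,5] = (-34 - (-4)) / (5 - (-5)) = -3
g(6) = 268 + (-43)·(11) + (-4)·(11)·(4) + (-3)·(11)·(4)·(3) = -777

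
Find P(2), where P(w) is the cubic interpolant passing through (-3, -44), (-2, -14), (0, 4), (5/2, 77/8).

6

Evaluate each Lagrange basis at w = 2:
L_0(2) = (4)·(2)·(-1/2)/[(-1)·(-3)·(-11/2)] = 8/33
L_1(2) = (5)·(2)·(-1/2)/[(1)·(-2)·(-9/2)] = -5/9
L_2(2) = (5)·(4)·(-1/2)/[(3)·(2)·(-5/2)] = 2/3
L_3(2) = (5)·(4)·(2)/[(11/2)·(9/2)·(5/2)] = 64/99
Sum: (-44)·(8/33) + (-14)·(-5/9) + 4·(2/3) + 77/8·(64/99) = 6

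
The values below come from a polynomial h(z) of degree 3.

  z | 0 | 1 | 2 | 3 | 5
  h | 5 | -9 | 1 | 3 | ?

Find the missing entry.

The 4 known values determine h uniquely (degree ≤ 3).
Evaluate each Lagrange basis at z = 5:
L_0(5) = (4)·(3)·(2)/[(-1)·(-2)·(-3)] = -4
L_1(5) = (5)·(3)·(2)/[(1)·(-1)·(-2)] = 15
L_2(5) = (5)·(4)·(2)/[(2)·(1)·(-1)] = -20
L_3(5) = (5)·(4)·(3)/[(3)·(2)·(1)] = 10
Sum: 5·(-4) + (-9)·(15) + 1·(-20) + 3·(10) = -145

-145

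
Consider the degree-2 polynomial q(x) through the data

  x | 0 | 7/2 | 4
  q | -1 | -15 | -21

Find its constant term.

Build the Lagrange basis polynomials:
L_0(x) = (x - 7/2)(x - 4) / [14] = (1/14)x^2 - (15/28)x + 1
L_1(x) = x(x - 4) / [-7/4] = -(4/7)x^2 + (16/7)x
L_2(x) = x(x - 7/2) / [2] = (1/2)x^2 - (7/4)x
q(x) = (-1)·L_0 + (-15)·L_1 + (-21)·L_2
Only the constant term is needed; take it from each L_i and combine:
(-1)·(1) + (-15)·(0) + (-21)·(0) = -1

-1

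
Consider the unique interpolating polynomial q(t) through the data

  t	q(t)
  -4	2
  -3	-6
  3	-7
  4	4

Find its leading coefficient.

5/84

Build the Lagrange basis polynomials:
L_0(t) = (t + 3)(t - 3)(t - 4) / [-56] = -(1/56)t^3 + (1/14)t^2 + (9/56)t - 9/14
L_1(t) = (t + 4)(t - 3)(t - 4) / [42] = (1/42)t^3 - (1/14)t^2 - (8/21)t + 8/7
L_2(t) = (t + 4)(t + 3)(t - 4) / [-42] = -(1/42)t^3 - (1/14)t^2 + (8/21)t + 8/7
L_3(t) = (t + 4)(t + 3)(t - 3) / [56] = (1/56)t^3 + (1/14)t^2 - (9/56)t - 9/14
q(t) = 2·L_0 + (-6)·L_1 + (-7)·L_2 + 4·L_3
Only the coefficient of t^3 is needed; take it from each L_i and combine:
2·(-1/56) + (-6)·(1/42) + (-7)·(-1/42) + 4·(1/56) = 5/84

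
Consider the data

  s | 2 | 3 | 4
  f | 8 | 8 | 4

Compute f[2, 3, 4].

f[2,3] = (8 - 8) / (3 - 2) = 0
f[3,4] = (4 - 8) / (4 - 3) = -4
f[2,3,4] = (-4 - 0) / (4 - 2) = -2

-2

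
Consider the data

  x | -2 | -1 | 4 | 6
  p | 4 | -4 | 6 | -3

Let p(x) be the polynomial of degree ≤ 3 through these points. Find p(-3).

159/8

Evaluate each Lagrange basis at x = -3:
L_0(-3) = (-2)·(-7)·(-9)/[(-1)·(-6)·(-8)] = 21/8
L_1(-3) = (-1)·(-7)·(-9)/[(1)·(-5)·(-7)] = -9/5
L_2(-3) = (-1)·(-2)·(-9)/[(6)·(5)·(-2)] = 3/10
L_3(-3) = (-1)·(-2)·(-7)/[(8)·(7)·(2)] = -1/8
Sum: 4·(21/8) + (-4)·(-9/5) + 6·(3/10) + (-3)·(-1/8) = 159/8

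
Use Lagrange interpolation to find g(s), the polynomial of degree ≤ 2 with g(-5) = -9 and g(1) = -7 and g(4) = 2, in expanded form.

Build the Lagrange basis polynomials:
L_0(s) = (s - 1)(s - 4) / [54] = (1/54)s^2 - (5/54)s + 2/27
L_1(s) = (s + 5)(s - 4) / [-18] = -(1/18)s^2 - (1/18)s + 10/9
L_2(s) = (s + 5)(s - 1) / [27] = (1/27)s^2 + (4/27)s - 5/27
g(s) = (-9)·L_0 + (-7)·L_1 + 2·L_2
  (-9)·L_0(s) = -(1/6)s^2 + (5/6)s - 2/3
  (-7)·L_1(s) = (7/18)s^2 + (7/18)s - 70/9
  2·L_2(s) = (2/27)s^2 + (8/27)s - 10/27
Adding term by term: (8/27)s^2 + (41/27)s - 238/27

g(s) = (8/27)s^2 + (41/27)s - 238/27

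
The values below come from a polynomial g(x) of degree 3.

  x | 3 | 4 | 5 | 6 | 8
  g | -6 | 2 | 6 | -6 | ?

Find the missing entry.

The 4 known values determine g uniquely (degree ≤ 3).
Evaluate each Lagrange basis at x = 8:
L_0(8) = (4)·(3)·(2)/[(-1)·(-2)·(-3)] = -4
L_1(8) = (5)·(3)·(2)/[(1)·(-1)·(-2)] = 15
L_2(8) = (5)·(4)·(2)/[(2)·(1)·(-1)] = -20
L_3(8) = (5)·(4)·(3)/[(3)·(2)·(1)] = 10
Sum: (-6)·(-4) + 2·(15) + 6·(-20) + (-6)·(10) = -126

-126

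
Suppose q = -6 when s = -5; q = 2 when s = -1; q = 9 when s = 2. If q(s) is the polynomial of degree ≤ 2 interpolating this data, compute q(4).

99/7

Evaluate each Lagrange basis at s = 4:
L_0(4) = (5)·(2)/[(-4)·(-7)] = 5/14
L_1(4) = (9)·(2)/[(4)·(-3)] = -3/2
L_2(4) = (9)·(5)/[(7)·(3)] = 15/7
Sum: (-6)·(5/14) + 2·(-3/2) + 9·(15/7) = 99/7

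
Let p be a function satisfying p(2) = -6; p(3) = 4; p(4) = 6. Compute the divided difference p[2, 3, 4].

-4

p[2,3] = (4 - (-6)) / (3 - 2) = 10
p[3,4] = (6 - 4) / (4 - 3) = 2
p[2,3,4] = (2 - 10) / (4 - 2) = -4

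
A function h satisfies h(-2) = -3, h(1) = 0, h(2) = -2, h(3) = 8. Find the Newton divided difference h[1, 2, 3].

6

h[1,2] = (-2 - 0) / (2 - 1) = -2
h[2,3] = (8 - (-2)) / (3 - 2) = 10
h[1,2,3] = (10 - (-2)) / (3 - 1) = 6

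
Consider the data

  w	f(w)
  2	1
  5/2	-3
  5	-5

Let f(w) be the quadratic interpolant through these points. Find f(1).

Using Newton's divided-difference form:
f[2,5/2] = (-3 - 1) / (5/2 - 2) = -8
f[5/2,5] = (-5 - (-3)) / (5 - 5/2) = -4/5
f[2,5/2,5] = (-4/5 - (-8)) / (5 - 2) = 12/5
f(1) = 1 + (-8)·(-1) + (12/5)·(-1)·(-3/2) = 63/5

63/5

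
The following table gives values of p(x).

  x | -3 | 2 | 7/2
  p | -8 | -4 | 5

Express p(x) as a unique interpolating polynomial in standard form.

Build the Lagrange basis polynomials:
L_0(x) = (x - 2)(x - 7/2) / [65/2] = (2/65)x^2 - (11/65)x + 14/65
L_1(x) = (x + 3)(x - 7/2) / [-15/2] = -(2/15)x^2 + (1/15)x + 7/5
L_2(x) = (x + 3)(x - 2) / [39/4] = (4/39)x^2 + (4/39)x - 8/13
p(x) = (-8)·L_0 + (-4)·L_1 + 5·L_2
  (-8)·L_0(x) = -(16/65)x^2 + (88/65)x - 112/65
  (-4)·L_1(x) = (8/15)x^2 - (4/15)x - 28/5
  5·L_2(x) = (20/39)x^2 + (20/39)x - 40/13
Adding term by term: (4/5)x^2 + (8/5)x - 52/5

p(x) = (4/5)x^2 + (8/5)x - 52/5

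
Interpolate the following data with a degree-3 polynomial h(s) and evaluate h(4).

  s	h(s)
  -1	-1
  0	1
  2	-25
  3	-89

L_0(4) = (4)·(2)·(1)/[(-1)·(-3)·(-4)] = -2/3
L_1(4) = (5)·(2)·(1)/[(1)·(-2)·(-3)] = 5/3
L_2(4) = (5)·(4)·(1)/[(3)·(2)·(-1)] = -10/3
L_3(4) = (5)·(4)·(2)/[(4)·(3)·(1)] = 10/3
Sum: (-1)·(-2/3) + 1·(5/3) + (-25)·(-10/3) + (-89)·(10/3) = -211

-211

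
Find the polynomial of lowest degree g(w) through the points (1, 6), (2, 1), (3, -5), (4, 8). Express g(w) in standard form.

g(w) = (10/3)w^3 - (41/2)w^2 + (199/6)w - 10

Newton's divided differences:
g[1,2] = (1 - 6) / (2 - 1) = -5
g[2,3] = (-5 - 1) / (3 - 2) = -6
g[3,4] = (8 - (-5)) / (4 - 3) = 13
g[1,2,3] = (-6 - (-5)) / (3 - 1) = -1/2
g[2,3,4] = (13 - (-6)) / (4 - 2) = 19/2
g[1,2,3,4] = (19/2 - (-1/2)) / (4 - 1) = 10/3
g(w) = 6 + (-5)·(w - 1) + (-1/2)·(w - 1)(w - 2) + (10/3)·(w - 1)(w - 2)(w - 3)
Expanding: g(w) = (10/3)w^3 - (41/2)w^2 + (199/6)w - 10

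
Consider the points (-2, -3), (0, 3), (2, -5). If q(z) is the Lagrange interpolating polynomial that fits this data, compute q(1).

Evaluate each Lagrange basis at z = 1:
L_0(1) = (1)·(-1)/[(-2)·(-4)] = -1/8
L_1(1) = (3)·(-1)/[(2)·(-2)] = 3/4
L_2(1) = (3)·(1)/[(4)·(2)] = 3/8
Sum: (-3)·(-1/8) + 3·(3/4) + (-5)·(3/8) = 3/4

3/4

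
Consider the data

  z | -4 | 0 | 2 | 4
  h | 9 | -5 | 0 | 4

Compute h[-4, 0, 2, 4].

-9/64

h[-4,0] = (-5 - 9) / (0 - (-4)) = -7/2
h[0,2] = (0 - (-5)) / (2 - 0) = 5/2
h[2,4] = (4 - 0) / (4 - 2) = 2
h[-4,0,2] = (5/2 - (-7/2)) / (2 - (-4)) = 1
h[0,2,4] = (2 - 5/2) / (4 - 0) = -1/8
h[-4,0,2,4] = (-1/8 - 1) / (4 - (-4)) = -9/64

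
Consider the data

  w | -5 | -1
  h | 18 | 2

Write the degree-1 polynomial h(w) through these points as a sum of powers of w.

h(w) = -4w - 2

L_0(w) = (w + 1) / [-4] = -(1/4)w - 1/4
L_1(w) = (w + 5) / [4] = (1/4)w + 5/4
h(w) = 18·L_0 + 2·L_1
  18·L_0(w) = -(9/2)w - 9/2
  2·L_1(w) = (1/2)w + 5/2
Adding term by term: -4w - 2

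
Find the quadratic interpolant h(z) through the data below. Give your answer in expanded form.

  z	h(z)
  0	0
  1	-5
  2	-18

Build the Lagrange basis polynomials:
L_0(z) = (z - 1)(z - 2) / [2] = (1/2)z^2 - (3/2)z + 1
L_1(z) = z(z - 2) / [-1] = -z^2 + 2z
L_2(z) = z(z - 1) / [2] = (1/2)z^2 - (1/2)z
h(z) = 0·L_0 + (-5)·L_1 + (-18)·L_2
  0·L_0(z) = 0
  (-5)·L_1(z) = 5z^2 - 10z
  (-18)·L_2(z) = -9z^2 + 9z
Adding term by term: -4z^2 - z

h(z) = -4z^2 - z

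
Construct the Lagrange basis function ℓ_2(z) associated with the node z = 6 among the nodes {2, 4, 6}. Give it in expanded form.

ℓ_2(z) = (1/8)z^2 - (3/4)z + 1

ℓ_2(z) = (z - 2)(z - 4) / [(4)·(2)]
       = (z^2 - 6z + 8) / (8)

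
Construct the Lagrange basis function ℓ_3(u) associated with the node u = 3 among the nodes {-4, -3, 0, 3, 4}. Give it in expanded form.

ℓ_3(u) = (u + 4)(u + 3)u(u - 4) / [(7)·(6)·(3)·(-1)]
       = (u^4 + 3u^3 - 16u^2 - 48u) / (-126)

ℓ_3(u) = -(1/126)u^4 - (1/42)u^3 + (8/63)u^2 + (8/21)u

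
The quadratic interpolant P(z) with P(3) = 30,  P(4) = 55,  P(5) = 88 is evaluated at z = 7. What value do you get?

178

Evaluate each Lagrange basis at z = 7:
L_0(7) = (3)·(2)/[(-1)·(-2)] = 3
L_1(7) = (4)·(2)/[(1)·(-1)] = -8
L_2(7) = (4)·(3)/[(2)·(1)] = 6
Sum: 30·(3) + 55·(-8) + 88·(6) = 178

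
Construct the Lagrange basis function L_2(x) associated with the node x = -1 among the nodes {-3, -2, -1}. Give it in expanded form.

L_2(x) = (x + 3)(x + 2) / [(2)·(1)]
       = (x^2 + 5x + 6) / (2)

L_2(x) = (1/2)x^2 + (5/2)x + 3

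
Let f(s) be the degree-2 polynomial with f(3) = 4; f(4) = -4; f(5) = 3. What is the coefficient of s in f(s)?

-121/2

Build the Lagrange basis polynomials:
L_0(s) = (s - 4)(s - 5) / [2] = (1/2)s^2 - (9/2)s + 10
L_1(s) = (s - 3)(s - 5) / [-1] = -s^2 + 8s - 15
L_2(s) = (s - 3)(s - 4) / [2] = (1/2)s^2 - (7/2)s + 6
f(s) = 4·L_0 + (-4)·L_1 + 3·L_2
Only the coefficient of s is needed; take it from each L_i and combine:
4·(-9/2) + (-4)·(8) + 3·(-7/2) = -121/2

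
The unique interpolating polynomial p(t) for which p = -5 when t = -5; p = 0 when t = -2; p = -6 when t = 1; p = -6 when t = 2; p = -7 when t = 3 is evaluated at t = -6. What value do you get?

-118/5

Evaluate each Lagrange basis at t = -6:
L_0(-6) = (-4)·(-7)·(-8)·(-9)/[(-3)·(-6)·(-7)·(-8)] = 2
L_1(-6) = (-1)·(-7)·(-8)·(-9)/[(3)·(-3)·(-4)·(-5)] = -14/5
L_2(-6) = (-1)·(-4)·(-8)·(-9)/[(6)·(3)·(-1)·(-2)] = 8
L_3(-6) = (-1)·(-4)·(-7)·(-9)/[(7)·(4)·(1)·(-1)] = -9
L_4(-6) = (-1)·(-4)·(-7)·(-8)/[(8)·(5)·(2)·(1)] = 14/5
Sum: (-5)·(2) + 0 + (-6)·(8) + (-6)·(-9) + (-7)·(14/5) = -118/5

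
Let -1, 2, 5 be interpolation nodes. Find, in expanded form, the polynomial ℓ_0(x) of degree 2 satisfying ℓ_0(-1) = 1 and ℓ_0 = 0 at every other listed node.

ℓ_0(x) = (1/18)x^2 - (7/18)x + 5/9

ℓ_0(x) = (x - 2)(x - 5) / [(-3)·(-6)]
       = (x^2 - 7x + 10) / (18)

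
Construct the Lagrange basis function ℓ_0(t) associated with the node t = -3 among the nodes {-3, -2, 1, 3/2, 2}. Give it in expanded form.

ℓ_0(t) = (t + 2)(t - 1)(t - 3/2)(t - 2) / [(-1)·(-4)·(-9/2)·(-5)]
       = (t^4 - (5/2)t^3 - (5/2)t^2 + 10t - 6) / (90)

ℓ_0(t) = (1/90)t^4 - (1/36)t^3 - (1/36)t^2 + (1/9)t - 1/15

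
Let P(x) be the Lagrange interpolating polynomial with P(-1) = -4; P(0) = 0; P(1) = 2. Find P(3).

Evaluate each Lagrange basis at x = 3:
L_0(3) = (3)·(2)/[(-1)·(-2)] = 3
L_1(3) = (4)·(2)/[(1)·(-1)] = -8
L_2(3) = (4)·(3)/[(2)·(1)] = 6
Sum: (-4)·(3) + 0 + 2·(6) = 0

0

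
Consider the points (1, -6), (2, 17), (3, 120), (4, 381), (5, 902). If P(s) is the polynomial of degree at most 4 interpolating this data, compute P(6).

1809

Using Newton's divided-difference form:
P[1,2] = (17 - (-6)) / (2 - 1) = 23
P[2,3] = (120 - 17) / (3 - 2) = 103
P[3,4] = (381 - 120) / (4 - 3) = 261
P[4,5] = (902 - 381) / (5 - 4) = 521
P[1,2,3] = (103 - 23) / (3 - 1) = 40
P[2,3,4] = (261 - 103) / (4 - 2) = 79
P[3,4,5] = (521 - 261) / (5 - 3) = 130
P[1,2,3,4] = (79 - 40) / (4 - 1) = 13
P[2,3,4,5] = (130 - 79) / (5 - 2) = 17
P[1,2,3,4,5] = (17 - 13) / (5 - 1) = 1
P(6) = -6 + 23·(5) + 40·(5)·(4) + 13·(5)·(4)·(3) + 1·(5)·(4)·(3)·(2) = 1809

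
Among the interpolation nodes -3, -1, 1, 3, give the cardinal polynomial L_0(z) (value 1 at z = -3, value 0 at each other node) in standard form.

L_0(z) = (z + 1)(z - 1)(z - 3) / [(-2)·(-4)·(-6)]
       = (z^3 - 3z^2 - z + 3) / (-48)

L_0(z) = -(1/48)z^3 + (1/16)z^2 + (1/48)z - 1/16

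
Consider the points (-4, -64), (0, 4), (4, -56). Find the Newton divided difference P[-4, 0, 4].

-4

P[-4,0] = (4 - (-64)) / (0 - (-4)) = 17
P[0,4] = (-56 - 4) / (4 - 0) = -15
P[-4,0,4] = (-15 - 17) / (4 - (-4)) = -4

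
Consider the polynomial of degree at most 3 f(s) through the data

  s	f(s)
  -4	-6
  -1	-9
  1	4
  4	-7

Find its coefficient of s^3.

L_0(s) = (s + 1)(s - 1)(s - 4) / [-120] = -(1/120)s^3 + (1/30)s^2 + (1/120)s - 1/30
L_1(s) = (s + 4)(s - 1)(s - 4) / [30] = (1/30)s^3 - (1/30)s^2 - (8/15)s + 8/15
L_2(s) = (s + 4)(s + 1)(s - 4) / [-30] = -(1/30)s^3 - (1/30)s^2 + (8/15)s + 8/15
L_3(s) = (s + 4)(s + 1)(s - 1) / [120] = (1/120)s^3 + (1/30)s^2 - (1/120)s - 1/30
f(s) = (-6)·L_0 + (-9)·L_1 + 4·L_2 + (-7)·L_3
Only the coefficient of s^3 is needed; take it from each L_i and combine:
(-6)·(-1/120) + (-9)·(1/30) + 4·(-1/30) + (-7)·(1/120) = -53/120

-53/120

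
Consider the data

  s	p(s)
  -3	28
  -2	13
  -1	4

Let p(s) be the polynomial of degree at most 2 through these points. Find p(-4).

Evaluate each Lagrange basis at s = -4:
L_0(-4) = (-2)·(-3)/[(-1)·(-2)] = 3
L_1(-4) = (-1)·(-3)/[(1)·(-1)] = -3
L_2(-4) = (-1)·(-2)/[(2)·(1)] = 1
Sum: 28·(3) + 13·(-3) + 4·(1) = 49

49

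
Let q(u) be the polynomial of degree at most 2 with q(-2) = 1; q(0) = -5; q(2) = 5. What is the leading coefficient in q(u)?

2

L_0(u) = u(u - 2) / [8] = (1/8)u^2 - (1/4)u
L_1(u) = (u + 2)(u - 2) / [-4] = -(1/4)u^2 + 1
L_2(u) = (u + 2)u / [8] = (1/8)u^2 + (1/4)u
q(u) = 1·L_0 + (-5)·L_1 + 5·L_2
Only the coefficient of u^2 is needed; take it from each L_i and combine:
1·(1/8) + (-5)·(-1/4) + 5·(1/8) = 2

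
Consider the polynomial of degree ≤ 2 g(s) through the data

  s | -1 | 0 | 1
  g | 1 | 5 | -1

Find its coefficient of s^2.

-5

The leading coefficient equals the top divided difference g[-1,0,1].
g[-1,0] = (5 - 1) / (0 - (-1)) = 4
g[0,1] = (-1 - 5) / (1 - 0) = -6
g[-1,0,1] = (-6 - 4) / (1 - (-1)) = -5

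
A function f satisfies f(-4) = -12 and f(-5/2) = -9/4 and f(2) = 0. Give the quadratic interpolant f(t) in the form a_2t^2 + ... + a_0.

Newton's divided differences:
f[-4,-5/2] = (-9/4 - (-12)) / (-5/2 - (-4)) = 13/2
f[-5/2,2] = (0 - (-9/4)) / (2 - (-5/2)) = 1/2
f[-4,-5/2,2] = (1/2 - 13/2) / (2 - (-4)) = -1
f(t) = -12 + (13/2)·(t + 4) + (-1)·(t + 4)(t + 5/2)
Expanding: f(t) = -t^2 + 4

f(t) = -t^2 + 4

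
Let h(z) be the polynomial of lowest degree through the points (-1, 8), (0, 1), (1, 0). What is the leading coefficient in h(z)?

3

Build the Lagrange basis polynomials:
L_0(z) = z(z - 1) / [2] = (1/2)z^2 - (1/2)z
L_1(z) = (z + 1)(z - 1) / [-1] = -z^2 + 1
L_2(z) = (z + 1)z / [2] = (1/2)z^2 + (1/2)z
h(z) = 8·L_0 + 1·L_1 + 0·L_2
Only the coefficient of z^2 is needed; take it from each L_i and combine:
8·(1/2) + 1·(-1) + 0·(1/2) = 3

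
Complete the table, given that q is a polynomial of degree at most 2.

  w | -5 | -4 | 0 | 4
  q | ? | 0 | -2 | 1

The 3 known values determine q uniquely (degree ≤ 2).
Evaluate each Lagrange basis at w = -5:
L_0(-5) = (-5)·(-9)/[(-4)·(-8)] = 45/32
L_1(-5) = (-1)·(-9)/[(4)·(-4)] = -9/16
L_2(-5) = (-1)·(-5)/[(8)·(4)] = 5/32
Sum: 0 + (-2)·(-9/16) + 1·(5/32) = 41/32

41/32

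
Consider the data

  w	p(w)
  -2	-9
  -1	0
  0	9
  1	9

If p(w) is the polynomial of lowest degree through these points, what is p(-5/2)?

-171/16

Evaluate each Lagrange basis at w = -5/2:
L_0(-5/2) = (-3/2)·(-5/2)·(-7/2)/[(-1)·(-2)·(-3)] = 35/16
L_1(-5/2) = (-1/2)·(-5/2)·(-7/2)/[(1)·(-1)·(-2)] = -35/16
L_2(-5/2) = (-1/2)·(-3/2)·(-7/2)/[(2)·(1)·(-1)] = 21/16
L_3(-5/2) = (-1/2)·(-3/2)·(-5/2)/[(3)·(2)·(1)] = -5/16
Sum: (-9)·(35/16) + 0 + 9·(21/16) + 9·(-5/16) = -171/16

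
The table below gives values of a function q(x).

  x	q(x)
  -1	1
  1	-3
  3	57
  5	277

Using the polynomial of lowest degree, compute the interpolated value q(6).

Evaluate each Lagrange basis at x = 6:
L_0(6) = (5)·(3)·(1)/[(-2)·(-4)·(-6)] = -5/16
L_1(6) = (7)·(3)·(1)/[(2)·(-2)·(-4)] = 21/16
L_2(6) = (7)·(5)·(1)/[(4)·(2)·(-2)] = -35/16
L_3(6) = (7)·(5)·(3)/[(6)·(4)·(2)] = 35/16
Sum: 1·(-5/16) + (-3)·(21/16) + 57·(-35/16) + 277·(35/16) = 477

477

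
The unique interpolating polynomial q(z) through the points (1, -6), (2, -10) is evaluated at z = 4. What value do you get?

-18

L_0(4) = (2)/[(-1)] = -2
L_1(4) = (3)/[(1)] = 3
Sum: (-6)·(-2) + (-10)·(3) = -18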